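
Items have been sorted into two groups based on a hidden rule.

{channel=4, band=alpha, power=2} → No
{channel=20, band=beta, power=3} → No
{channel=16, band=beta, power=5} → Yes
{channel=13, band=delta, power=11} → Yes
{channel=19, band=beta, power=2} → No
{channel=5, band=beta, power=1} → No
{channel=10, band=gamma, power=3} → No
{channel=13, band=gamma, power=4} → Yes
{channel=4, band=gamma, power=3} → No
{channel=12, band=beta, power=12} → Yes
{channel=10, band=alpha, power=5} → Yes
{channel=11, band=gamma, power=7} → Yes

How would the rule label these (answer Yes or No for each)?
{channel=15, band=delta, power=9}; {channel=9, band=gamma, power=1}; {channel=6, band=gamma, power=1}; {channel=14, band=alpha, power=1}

Yes, No, No, No

A rule that fits every label: power ≥ 4 — true of each 'Yes' example, false of each 'No' one.
{channel=15, band=delta, power=9} → power = 9 → Yes. {channel=9, band=gamma, power=1} → power = 1 → No. {channel=6, band=gamma, power=1} → power = 1 → No. {channel=14, band=alpha, power=1} → power = 1 → No.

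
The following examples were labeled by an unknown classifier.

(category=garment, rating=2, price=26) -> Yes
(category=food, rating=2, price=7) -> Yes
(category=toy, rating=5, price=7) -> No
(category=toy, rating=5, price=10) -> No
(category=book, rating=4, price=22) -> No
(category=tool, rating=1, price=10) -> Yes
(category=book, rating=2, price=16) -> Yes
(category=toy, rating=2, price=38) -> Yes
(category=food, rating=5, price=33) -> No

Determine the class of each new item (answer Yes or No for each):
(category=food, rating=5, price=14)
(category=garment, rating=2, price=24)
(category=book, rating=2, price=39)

'Yes' ⟺ rating ≤ 2.
(category=food, rating=5, price=14) — rating = 5, hence No.
(category=garment, rating=2, price=24) — rating = 2, hence Yes.
(category=book, rating=2, price=39) — rating = 2, hence Yes.

No, Yes, Yes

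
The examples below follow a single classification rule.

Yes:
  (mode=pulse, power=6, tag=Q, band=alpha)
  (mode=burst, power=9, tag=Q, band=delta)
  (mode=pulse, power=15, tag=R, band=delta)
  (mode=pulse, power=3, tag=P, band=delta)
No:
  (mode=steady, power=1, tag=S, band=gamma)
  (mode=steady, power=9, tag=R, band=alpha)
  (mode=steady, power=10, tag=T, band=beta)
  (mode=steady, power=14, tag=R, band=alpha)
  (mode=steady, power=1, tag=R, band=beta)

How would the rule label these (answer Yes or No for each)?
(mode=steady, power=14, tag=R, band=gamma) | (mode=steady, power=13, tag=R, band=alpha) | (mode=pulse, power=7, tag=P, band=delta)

Comparing the two groups points to one rule — mode is not steady.
No: (mode=steady, power=14, tag=R, band=gamma), since mode is steady.
No: (mode=steady, power=13, tag=R, band=alpha), since mode is steady.
Yes: (mode=pulse, power=7, tag=P, band=delta), since mode is pulse.

No, No, Yes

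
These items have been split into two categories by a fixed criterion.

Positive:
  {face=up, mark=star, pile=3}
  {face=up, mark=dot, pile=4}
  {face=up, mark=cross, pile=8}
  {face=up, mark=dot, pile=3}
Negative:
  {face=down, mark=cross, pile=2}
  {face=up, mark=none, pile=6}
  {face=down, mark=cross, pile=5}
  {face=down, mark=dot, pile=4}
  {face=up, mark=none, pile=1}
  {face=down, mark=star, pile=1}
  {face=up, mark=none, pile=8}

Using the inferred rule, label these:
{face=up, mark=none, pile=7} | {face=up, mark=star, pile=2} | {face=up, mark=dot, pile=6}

The rule appears to be: mark is not none AND face is up.
{face=up, mark=none, pile=7}: Negative (mark is none, face is up). {face=up, mark=star, pile=2}: Positive (mark is star, face is up). {face=up, mark=dot, pile=6}: Positive (mark is dot, face is up).

Negative, Positive, Positive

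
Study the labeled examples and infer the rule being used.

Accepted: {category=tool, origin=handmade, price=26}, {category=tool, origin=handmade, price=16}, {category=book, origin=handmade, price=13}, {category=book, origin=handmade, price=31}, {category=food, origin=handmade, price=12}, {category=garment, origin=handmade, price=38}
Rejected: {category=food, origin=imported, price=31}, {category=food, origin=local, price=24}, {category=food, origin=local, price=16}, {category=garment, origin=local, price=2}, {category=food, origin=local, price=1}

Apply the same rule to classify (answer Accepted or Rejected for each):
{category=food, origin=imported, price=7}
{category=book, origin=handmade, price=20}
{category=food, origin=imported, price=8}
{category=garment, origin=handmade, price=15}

Rule: origin is handmade. This holds for each 'Accepted' example and fails for each 'Rejected' one.

Rejected, Accepted, Rejected, Accepted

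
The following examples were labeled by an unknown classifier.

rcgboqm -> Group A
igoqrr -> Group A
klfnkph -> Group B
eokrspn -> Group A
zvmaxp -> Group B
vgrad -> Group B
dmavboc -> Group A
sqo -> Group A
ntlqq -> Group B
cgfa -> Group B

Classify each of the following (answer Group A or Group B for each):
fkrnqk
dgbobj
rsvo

Group B, Group A, Group A

The classifier is using: contains 'o'.
Group B: fkrnqk, since no 'o'.
Group A: dgbobj, since has 'o'.
Group A: rsvo, since has 'o'.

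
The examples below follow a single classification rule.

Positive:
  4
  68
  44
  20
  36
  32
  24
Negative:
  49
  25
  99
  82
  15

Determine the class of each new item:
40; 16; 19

Looking at the examples, the only property every 'Positive' case has and every 'Negative' case lacks is: multiple of 4.
40: Positive (40 = 4·10). 16: Positive (16 = 4·4). 19: Negative (19 = 4·4 + 3).

Positive, Positive, Negative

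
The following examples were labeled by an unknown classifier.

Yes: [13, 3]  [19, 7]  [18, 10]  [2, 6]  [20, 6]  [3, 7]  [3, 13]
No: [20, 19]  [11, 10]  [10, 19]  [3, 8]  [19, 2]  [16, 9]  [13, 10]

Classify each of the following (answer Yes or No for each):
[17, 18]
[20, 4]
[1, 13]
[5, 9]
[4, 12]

No, Yes, Yes, Yes, Yes

Every 'Yes' example satisfies: sum is even. None of the 'No' examples do.
[17, 18]: 17+18 = 35, doesn't match → No.
[20, 4]: 20+4 = 24, passes → Yes.
[1, 13]: 1+13 = 14, passes → Yes.
[5, 9]: 5+9 = 14, passes → Yes.
[4, 12]: 4+12 = 16, passes → Yes.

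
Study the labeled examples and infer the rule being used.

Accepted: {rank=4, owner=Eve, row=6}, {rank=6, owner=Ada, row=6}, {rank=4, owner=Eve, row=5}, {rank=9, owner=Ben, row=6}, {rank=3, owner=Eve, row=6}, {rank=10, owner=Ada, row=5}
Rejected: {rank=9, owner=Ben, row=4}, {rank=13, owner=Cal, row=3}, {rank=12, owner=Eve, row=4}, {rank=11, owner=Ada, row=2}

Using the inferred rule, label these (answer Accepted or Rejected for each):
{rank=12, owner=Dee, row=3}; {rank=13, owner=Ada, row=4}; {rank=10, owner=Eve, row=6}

Rejected, Rejected, Accepted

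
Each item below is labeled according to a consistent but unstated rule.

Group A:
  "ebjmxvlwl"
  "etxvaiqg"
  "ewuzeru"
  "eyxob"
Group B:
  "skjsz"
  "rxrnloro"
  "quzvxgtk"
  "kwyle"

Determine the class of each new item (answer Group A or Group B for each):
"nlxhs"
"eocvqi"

'Group A' ⟺ starts with 'e'.

Group B, Group A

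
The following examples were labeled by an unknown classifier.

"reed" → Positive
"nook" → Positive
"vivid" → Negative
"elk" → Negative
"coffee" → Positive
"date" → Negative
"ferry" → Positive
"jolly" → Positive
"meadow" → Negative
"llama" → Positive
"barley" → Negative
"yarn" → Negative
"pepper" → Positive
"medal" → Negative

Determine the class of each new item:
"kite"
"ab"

Negative, Negative

The pattern is that an item is 'Positive' exactly when: has a double letter.
"kite": no doubled letter, fails the rule → Negative.
"ab": no doubled letter, fails the rule → Negative.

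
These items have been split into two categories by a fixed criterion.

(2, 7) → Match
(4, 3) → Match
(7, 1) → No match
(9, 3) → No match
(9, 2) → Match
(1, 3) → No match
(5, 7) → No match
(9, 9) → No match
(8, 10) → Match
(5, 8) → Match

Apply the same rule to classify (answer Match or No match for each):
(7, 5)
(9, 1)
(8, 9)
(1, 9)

No match, No match, Match, No match

A rule that fits every label: product is even — true of each 'Match' example, false of each 'No match' one.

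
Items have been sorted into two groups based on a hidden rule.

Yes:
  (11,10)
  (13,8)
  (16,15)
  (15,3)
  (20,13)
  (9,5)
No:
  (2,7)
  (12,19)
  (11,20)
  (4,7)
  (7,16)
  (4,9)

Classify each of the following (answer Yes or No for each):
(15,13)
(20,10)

Yes, Yes

'Yes' ⟺ first > second.
(15,13) → 15 > 13 → Yes. (20,10) → 20 > 10 → Yes.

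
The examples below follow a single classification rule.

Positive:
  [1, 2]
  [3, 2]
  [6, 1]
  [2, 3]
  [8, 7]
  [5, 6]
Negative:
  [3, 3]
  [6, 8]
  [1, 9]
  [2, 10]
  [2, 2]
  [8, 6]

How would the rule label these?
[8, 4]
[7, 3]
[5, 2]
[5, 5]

Rule: sum is odd. This holds for each 'Positive' example and fails for each 'Negative' one.
[8, 4] — 8+4 = 12, hence Negative. [7, 3] — 7+3 = 10, hence Negative. [5, 2] — 5+2 = 7, hence Positive. [5, 5] — 5+5 = 10, hence Negative.

Negative, Negative, Positive, Negative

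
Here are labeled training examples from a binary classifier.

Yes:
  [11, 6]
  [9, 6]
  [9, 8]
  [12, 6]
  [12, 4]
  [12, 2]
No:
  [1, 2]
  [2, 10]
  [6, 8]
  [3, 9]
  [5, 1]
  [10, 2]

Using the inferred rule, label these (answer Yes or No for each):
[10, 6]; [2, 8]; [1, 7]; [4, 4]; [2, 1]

Yes, No, No, No, No

All 'Yes' examples share one property — first > second AND sum ≥ 14 — and every 'No' example lacks it.
[10, 6] → 10 > 6, 10+6 = 16 → Yes.
[2, 8] → 2 < 8, 2+8 = 10 → No.
[1, 7] → 1 < 7, 1+7 = 8 → No.
[4, 4] → 4 = 4, 4+4 = 8 → No.
[2, 1] → 2 > 1, 2+1 = 3 → No.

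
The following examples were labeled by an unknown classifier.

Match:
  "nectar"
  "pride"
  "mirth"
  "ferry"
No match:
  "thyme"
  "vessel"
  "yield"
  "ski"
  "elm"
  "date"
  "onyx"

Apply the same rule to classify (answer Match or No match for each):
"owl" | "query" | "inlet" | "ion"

Rule: contains 'r'. This holds for each 'Match' example and fails for each 'No match' one.
"owl": No match (no 'r'). "query": Match (has 'r'). "inlet": No match (no 'r'). "ion": No match (no 'r').

No match, Match, No match, No match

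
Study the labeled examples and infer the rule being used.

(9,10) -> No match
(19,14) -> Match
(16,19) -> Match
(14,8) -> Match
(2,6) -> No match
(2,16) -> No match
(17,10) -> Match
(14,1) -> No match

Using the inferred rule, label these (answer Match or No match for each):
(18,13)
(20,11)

The pattern is that an item is 'Match' exactly when: sum ≥ 22.
(18,13): 18+13 = 31 — checks out, so Match. (20,11): 20+11 = 31 — checks out, so Match.

Match, Match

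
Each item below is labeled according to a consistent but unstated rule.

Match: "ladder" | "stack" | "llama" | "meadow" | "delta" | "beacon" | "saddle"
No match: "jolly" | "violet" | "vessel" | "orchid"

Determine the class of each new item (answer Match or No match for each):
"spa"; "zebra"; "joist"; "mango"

Match, Match, No match, Match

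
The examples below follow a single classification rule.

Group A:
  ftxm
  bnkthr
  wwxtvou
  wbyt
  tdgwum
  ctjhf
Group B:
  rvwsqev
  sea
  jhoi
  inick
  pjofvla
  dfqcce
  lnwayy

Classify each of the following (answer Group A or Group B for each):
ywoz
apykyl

Group B, Group B

A rule that fits every label: contains 't' — true of each 'Group A' example, false of each 'Group B' one.
ywoz → no 't' → Group B.
apykyl → no 't' → Group B.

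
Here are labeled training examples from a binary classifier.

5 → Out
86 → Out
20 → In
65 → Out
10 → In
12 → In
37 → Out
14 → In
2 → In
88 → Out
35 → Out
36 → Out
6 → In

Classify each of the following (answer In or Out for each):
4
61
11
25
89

In, Out, Out, Out, Out

The distinguishing property — even AND at most 20 — holds for all the 'In' cases and none of the 'Out' cases.
4: 4 is even, 4 ≤ 20 — matches, so In.
61: 61 is odd, 61 > 20 — lacks this property, so Out.
11: 11 is odd, 11 ≤ 20 — lacks this property, so Out.
25: 25 is odd, 25 > 20 — lacks this property, so Out.
89: 89 is odd, 89 > 20 — lacks this property, so Out.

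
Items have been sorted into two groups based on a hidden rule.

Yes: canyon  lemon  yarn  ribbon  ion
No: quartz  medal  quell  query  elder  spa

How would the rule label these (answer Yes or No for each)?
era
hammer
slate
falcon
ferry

'Yes' ⟺ contains 'n'.
No: era, since no 'n'.
No: hammer, since no 'n'.
No: slate, since no 'n'.
Yes: falcon, since has 'n'.
No: ferry, since no 'n'.

No, No, No, Yes, No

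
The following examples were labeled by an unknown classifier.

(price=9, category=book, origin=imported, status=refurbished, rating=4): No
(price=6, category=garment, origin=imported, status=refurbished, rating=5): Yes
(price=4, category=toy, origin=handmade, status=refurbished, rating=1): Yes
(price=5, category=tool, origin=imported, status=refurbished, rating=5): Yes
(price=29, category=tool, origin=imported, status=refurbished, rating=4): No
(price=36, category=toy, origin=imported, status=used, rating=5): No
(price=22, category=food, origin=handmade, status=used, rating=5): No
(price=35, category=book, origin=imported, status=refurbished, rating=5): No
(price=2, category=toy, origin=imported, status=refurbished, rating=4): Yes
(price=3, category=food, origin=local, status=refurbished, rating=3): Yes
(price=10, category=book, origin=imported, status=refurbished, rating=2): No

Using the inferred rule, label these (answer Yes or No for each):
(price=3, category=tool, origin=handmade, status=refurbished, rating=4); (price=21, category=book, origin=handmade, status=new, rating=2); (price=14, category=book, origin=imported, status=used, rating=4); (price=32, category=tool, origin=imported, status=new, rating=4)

Yes, No, No, No

Every 'Yes' example satisfies: price ≤ 6. None of the 'No' examples do.
(price=3, category=tool, origin=handmade, status=refurbished, rating=4) → price = 3 → Yes. (price=21, category=book, origin=handmade, status=new, rating=2) → price = 21 → No. (price=14, category=book, origin=imported, status=used, rating=4) → price = 14 → No. (price=32, category=tool, origin=imported, status=new, rating=4) → price = 32 → No.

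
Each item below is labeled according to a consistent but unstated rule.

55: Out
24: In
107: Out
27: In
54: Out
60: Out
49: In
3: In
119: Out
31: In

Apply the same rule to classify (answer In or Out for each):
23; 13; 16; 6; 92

Rule: at most 49. This holds for each 'In' example and fails for each 'Out' one.

In, In, In, In, Out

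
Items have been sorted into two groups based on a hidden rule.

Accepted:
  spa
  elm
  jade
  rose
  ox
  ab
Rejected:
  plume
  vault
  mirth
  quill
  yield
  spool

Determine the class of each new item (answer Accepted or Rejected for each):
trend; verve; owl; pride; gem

The pattern is that an item is 'Accepted' exactly when: length ≤ 4.
trend: length 5, doesn't qualify → Rejected. verve: length 5, doesn't qualify → Rejected. owl: length 3, fits → Accepted. pride: length 5, doesn't qualify → Rejected. gem: length 3, fits → Accepted.

Rejected, Rejected, Accepted, Rejected, Accepted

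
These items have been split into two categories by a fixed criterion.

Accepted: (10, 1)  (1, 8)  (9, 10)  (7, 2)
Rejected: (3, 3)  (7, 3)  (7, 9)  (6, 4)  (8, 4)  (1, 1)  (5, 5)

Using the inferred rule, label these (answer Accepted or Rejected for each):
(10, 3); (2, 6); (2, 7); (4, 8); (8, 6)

Accepted, Rejected, Accepted, Rejected, Rejected

Every 'Accepted' example satisfies: sum is odd. None of the 'Rejected' examples do.
(10, 3): 10+3 = 13 — checks out, so Accepted. (2, 6): 2+6 = 8 — does not satisfy this, so Rejected. (2, 7): 2+7 = 9 — checks out, so Accepted. (4, 8): 4+8 = 12 — does not satisfy this, so Rejected. (8, 6): 8+6 = 14 — does not satisfy this, so Rejected.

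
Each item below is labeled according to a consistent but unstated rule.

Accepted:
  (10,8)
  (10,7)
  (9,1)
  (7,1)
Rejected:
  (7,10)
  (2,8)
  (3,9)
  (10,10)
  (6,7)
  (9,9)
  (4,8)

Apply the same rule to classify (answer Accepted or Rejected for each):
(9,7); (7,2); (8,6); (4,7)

All 'Accepted' examples share one property — first > second — and every 'Rejected' example lacks it.
(9,7) → 9 > 7 → Accepted. (7,2) → 7 > 2 → Accepted. (8,6) → 8 > 6 → Accepted. (4,7) → 4 < 7 → Rejected.

Accepted, Accepted, Accepted, Rejected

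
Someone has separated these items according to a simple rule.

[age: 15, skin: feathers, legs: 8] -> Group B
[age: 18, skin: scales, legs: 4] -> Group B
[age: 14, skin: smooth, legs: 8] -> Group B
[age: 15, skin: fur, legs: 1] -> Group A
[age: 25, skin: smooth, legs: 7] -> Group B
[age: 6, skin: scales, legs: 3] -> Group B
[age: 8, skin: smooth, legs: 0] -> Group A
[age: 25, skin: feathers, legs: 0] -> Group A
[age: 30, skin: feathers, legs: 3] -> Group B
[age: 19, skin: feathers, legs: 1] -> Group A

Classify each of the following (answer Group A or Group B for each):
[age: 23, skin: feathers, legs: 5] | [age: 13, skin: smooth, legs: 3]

Group B, Group B

Every 'Group A' example satisfies: legs ≤ 1. None of the 'Group B' examples do.
[age: 23, skin: feathers, legs: 5] → legs = 5 → Group B. [age: 13, skin: smooth, legs: 3] → legs = 3 → Group B.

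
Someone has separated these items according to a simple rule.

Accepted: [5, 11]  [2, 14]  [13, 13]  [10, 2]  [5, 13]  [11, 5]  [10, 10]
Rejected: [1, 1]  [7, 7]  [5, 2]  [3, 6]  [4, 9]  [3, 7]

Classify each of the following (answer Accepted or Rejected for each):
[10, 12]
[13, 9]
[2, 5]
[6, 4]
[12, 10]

Accepted, Accepted, Rejected, Rejected, Accepted

The distinguishing property — max ≥ 10 — holds for all the 'Accepted' cases and none of the 'Rejected' cases.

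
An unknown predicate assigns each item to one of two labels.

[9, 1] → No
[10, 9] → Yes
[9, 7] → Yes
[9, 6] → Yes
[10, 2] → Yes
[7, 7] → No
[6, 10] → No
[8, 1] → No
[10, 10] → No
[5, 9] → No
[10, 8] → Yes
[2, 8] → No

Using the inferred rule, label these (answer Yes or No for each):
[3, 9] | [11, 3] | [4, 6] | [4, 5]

No, Yes, No, No

The pattern is that an item is 'Yes' exactly when: first > second AND sum ≥ 12.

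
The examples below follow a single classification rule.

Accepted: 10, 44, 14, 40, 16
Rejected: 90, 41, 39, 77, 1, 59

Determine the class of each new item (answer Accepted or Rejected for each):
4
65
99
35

Every 'Accepted' example satisfies: even AND at most 44. None of the 'Rejected' examples do.
4: Accepted (4 is even, 4 ≤ 44). 65: Rejected (65 is odd, 65 > 44). 99: Rejected (99 is odd, 99 > 44). 35: Rejected (35 is odd, 35 ≤ 44).

Accepted, Rejected, Rejected, Rejected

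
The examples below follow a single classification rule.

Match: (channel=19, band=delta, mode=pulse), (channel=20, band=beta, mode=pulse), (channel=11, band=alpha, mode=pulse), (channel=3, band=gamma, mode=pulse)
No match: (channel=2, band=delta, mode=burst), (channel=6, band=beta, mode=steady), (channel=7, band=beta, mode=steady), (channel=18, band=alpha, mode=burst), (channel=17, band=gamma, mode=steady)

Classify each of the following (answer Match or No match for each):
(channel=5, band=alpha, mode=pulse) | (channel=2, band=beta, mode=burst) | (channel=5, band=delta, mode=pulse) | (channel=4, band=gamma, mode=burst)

Match, No match, Match, No match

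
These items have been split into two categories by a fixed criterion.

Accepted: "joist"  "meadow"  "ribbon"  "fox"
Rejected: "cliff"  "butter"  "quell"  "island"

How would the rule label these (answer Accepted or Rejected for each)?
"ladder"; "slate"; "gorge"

Rejected, Rejected, Accepted

'Accepted' ⟺ contains 'o'.
"ladder": no 'o', lacks this property → Rejected.
"slate": no 'o', lacks this property → Rejected.
"gorge": has 'o', meets the rule → Accepted.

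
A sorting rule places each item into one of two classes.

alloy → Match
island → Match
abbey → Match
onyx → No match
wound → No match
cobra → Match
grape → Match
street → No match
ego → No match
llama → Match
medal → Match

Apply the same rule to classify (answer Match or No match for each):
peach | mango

Match, Match

Rule: contains 'a'. This holds for each 'Match' example and fails for each 'No match' one.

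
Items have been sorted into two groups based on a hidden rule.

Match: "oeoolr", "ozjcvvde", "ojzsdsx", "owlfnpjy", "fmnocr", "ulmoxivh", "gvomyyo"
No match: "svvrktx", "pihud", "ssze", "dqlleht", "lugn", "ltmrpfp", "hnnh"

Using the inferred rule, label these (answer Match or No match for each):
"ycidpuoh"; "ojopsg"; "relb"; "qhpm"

The common property of the 'Match' items is: contains 'o'. No 'No match' item has it.

Match, Match, No match, No match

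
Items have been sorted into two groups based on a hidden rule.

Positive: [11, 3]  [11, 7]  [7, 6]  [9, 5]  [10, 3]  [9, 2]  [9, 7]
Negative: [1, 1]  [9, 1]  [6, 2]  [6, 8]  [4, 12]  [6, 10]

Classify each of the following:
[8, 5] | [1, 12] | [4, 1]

The pattern is that an item is 'Positive' exactly when: first > second AND sum ≥ 11.

Positive, Negative, Negative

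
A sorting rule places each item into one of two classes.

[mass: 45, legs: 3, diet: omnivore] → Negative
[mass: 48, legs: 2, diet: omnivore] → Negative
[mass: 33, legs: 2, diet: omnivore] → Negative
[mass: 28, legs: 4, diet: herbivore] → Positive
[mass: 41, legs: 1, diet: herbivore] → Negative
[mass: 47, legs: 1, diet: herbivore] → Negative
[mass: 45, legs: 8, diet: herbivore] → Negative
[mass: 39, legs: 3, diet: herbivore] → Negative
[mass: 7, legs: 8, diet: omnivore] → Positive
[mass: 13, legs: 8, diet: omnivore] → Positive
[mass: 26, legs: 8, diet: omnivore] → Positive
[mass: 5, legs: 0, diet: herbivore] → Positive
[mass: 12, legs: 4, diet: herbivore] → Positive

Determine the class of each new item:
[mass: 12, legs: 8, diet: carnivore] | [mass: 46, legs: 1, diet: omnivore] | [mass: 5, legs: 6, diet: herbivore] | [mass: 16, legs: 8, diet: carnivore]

The pattern is that an item is 'Positive' exactly when: mass ≤ 28.
[mass: 12, legs: 8, diet: carnivore]: mass = 12 — has this property, so Positive. [mass: 46, legs: 1, diet: omnivore]: mass = 46 — doesn't qualify, so Negative. [mass: 5, legs: 6, diet: herbivore]: mass = 5 — has this property, so Positive. [mass: 16, legs: 8, diet: carnivore]: mass = 16 — has this property, so Positive.

Positive, Negative, Positive, Positive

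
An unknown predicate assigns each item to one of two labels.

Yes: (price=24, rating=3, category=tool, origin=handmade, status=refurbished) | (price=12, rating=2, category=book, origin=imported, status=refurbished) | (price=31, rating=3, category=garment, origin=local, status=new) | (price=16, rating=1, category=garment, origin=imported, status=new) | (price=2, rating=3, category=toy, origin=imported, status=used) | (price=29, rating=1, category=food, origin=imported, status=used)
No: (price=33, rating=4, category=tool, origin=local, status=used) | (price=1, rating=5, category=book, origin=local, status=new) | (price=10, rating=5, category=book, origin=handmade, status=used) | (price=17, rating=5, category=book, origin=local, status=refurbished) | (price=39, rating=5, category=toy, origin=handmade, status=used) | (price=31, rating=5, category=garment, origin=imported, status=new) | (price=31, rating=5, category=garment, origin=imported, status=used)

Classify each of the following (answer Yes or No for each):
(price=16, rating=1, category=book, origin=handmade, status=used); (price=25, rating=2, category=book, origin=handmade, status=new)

Yes, Yes

The pattern is that an item is 'Yes' exactly when: rating ≤ 3.
(price=16, rating=1, category=book, origin=handmade, status=used) — rating = 1, hence Yes. (price=25, rating=2, category=book, origin=handmade, status=new) — rating = 2, hence Yes.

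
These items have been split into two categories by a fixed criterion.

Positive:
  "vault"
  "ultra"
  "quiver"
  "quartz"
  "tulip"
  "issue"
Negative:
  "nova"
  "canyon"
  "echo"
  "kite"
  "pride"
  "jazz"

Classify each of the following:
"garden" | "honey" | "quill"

Looking at the examples, the only property every 'Positive' case has and every 'Negative' case lacks is: contains 'u'.
Negative: "garden", since no 'u'.
Negative: "honey", since no 'u'.
Positive: "quill", since has 'u'.

Negative, Negative, Positive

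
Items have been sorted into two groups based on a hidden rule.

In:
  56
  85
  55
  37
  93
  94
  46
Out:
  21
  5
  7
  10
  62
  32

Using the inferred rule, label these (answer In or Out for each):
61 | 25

Out, Out

The pattern is that an item is 'In' exactly when: digit sum ≥ 9.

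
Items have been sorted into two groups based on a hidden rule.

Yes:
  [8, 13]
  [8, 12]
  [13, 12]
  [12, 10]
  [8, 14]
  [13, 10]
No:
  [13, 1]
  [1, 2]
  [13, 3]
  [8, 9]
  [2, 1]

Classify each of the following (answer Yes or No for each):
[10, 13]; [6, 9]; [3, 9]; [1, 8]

Yes, No, No, No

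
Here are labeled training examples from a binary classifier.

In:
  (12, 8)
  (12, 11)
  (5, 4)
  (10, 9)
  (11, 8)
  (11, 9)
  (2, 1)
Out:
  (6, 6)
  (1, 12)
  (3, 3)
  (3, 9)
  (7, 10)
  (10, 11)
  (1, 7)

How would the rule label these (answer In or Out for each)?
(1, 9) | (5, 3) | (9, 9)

The simplest hypothesis consistent with all the labels is: first > second.
(1, 9): 1 < 9, does not pass → Out.
(5, 3): 5 > 3, has this property → In.
(9, 9): 9 = 9, does not pass → Out.

Out, In, Out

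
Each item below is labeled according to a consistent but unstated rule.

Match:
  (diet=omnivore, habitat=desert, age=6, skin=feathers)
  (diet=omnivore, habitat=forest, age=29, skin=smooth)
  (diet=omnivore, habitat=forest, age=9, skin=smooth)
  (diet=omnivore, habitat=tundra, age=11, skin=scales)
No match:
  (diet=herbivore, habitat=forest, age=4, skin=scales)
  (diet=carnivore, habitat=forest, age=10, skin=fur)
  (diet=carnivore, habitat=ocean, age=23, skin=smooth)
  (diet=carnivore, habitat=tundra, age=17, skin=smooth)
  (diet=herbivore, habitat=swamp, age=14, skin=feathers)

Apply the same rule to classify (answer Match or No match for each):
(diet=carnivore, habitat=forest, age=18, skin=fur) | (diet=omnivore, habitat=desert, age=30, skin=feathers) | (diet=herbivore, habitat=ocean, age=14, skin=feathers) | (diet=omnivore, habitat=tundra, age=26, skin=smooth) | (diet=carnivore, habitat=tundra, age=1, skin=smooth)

One predicate separates the groups cleanly: diet is omnivore.
(diet=carnivore, habitat=forest, age=18, skin=fur): diet is carnivore, doesn't match → No match.
(diet=omnivore, habitat=desert, age=30, skin=feathers): diet is omnivore, matches → Match.
(diet=herbivore, habitat=ocean, age=14, skin=feathers): diet is herbivore, doesn't match → No match.
(diet=omnivore, habitat=tundra, age=26, skin=smooth): diet is omnivore, matches → Match.
(diet=carnivore, habitat=tundra, age=1, skin=smooth): diet is carnivore, doesn't match → No match.

No match, Match, No match, Match, No match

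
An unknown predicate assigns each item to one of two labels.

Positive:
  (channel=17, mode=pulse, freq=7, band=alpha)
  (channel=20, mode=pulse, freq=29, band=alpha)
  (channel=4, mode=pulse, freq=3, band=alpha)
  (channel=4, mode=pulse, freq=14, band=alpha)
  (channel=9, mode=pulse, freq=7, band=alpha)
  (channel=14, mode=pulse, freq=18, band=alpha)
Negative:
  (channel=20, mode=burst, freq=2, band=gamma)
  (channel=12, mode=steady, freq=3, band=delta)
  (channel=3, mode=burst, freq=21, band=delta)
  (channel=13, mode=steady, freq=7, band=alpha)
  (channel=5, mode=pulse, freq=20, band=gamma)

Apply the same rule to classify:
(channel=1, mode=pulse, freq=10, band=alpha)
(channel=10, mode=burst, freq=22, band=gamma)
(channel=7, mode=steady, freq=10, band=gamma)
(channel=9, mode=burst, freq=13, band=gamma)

The common property of the 'Positive' items is: mode is pulse AND band is alpha. No 'Negative' item has it.
Positive: (channel=1, mode=pulse, freq=10, band=alpha), since mode is pulse, band is alpha. Negative: (channel=10, mode=burst, freq=22, band=gamma), since mode is burst, band is gamma. Negative: (channel=7, mode=steady, freq=10, band=gamma), since mode is steady, band is gamma. Negative: (channel=9, mode=burst, freq=13, band=gamma), since mode is burst, band is gamma.

Positive, Negative, Negative, Negative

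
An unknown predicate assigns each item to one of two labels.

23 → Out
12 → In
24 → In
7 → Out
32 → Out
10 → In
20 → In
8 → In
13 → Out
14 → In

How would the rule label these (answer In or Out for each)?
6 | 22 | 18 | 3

In, In, In, Out

One predicate separates the groups cleanly: even AND at most 24.
In: 6, since 6 is even, 6 ≤ 24. In: 22, since 22 is even, 22 ≤ 24. In: 18, since 18 is even, 18 ≤ 24. Out: 3, since 3 is odd, 3 ≤ 24.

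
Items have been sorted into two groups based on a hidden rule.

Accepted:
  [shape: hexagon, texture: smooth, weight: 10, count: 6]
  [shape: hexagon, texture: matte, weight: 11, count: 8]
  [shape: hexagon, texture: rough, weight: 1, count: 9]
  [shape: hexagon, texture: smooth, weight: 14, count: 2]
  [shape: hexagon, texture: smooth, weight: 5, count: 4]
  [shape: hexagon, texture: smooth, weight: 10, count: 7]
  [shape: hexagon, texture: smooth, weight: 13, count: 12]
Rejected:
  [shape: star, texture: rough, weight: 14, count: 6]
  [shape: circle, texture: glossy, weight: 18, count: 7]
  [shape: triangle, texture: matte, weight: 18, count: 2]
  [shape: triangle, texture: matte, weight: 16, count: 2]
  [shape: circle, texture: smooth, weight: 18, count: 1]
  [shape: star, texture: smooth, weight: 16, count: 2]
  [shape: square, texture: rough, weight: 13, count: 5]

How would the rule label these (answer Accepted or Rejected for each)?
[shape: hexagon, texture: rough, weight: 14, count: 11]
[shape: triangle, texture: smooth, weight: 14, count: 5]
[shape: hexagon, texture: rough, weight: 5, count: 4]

The classifier is using: shape is hexagon.
[shape: hexagon, texture: rough, weight: 14, count: 11]: shape is hexagon — meets the rule, so Accepted.
[shape: triangle, texture: smooth, weight: 14, count: 5]: shape is triangle — does not satisfy this, so Rejected.
[shape: hexagon, texture: rough, weight: 5, count: 4]: shape is hexagon — meets the rule, so Accepted.

Accepted, Rejected, Accepted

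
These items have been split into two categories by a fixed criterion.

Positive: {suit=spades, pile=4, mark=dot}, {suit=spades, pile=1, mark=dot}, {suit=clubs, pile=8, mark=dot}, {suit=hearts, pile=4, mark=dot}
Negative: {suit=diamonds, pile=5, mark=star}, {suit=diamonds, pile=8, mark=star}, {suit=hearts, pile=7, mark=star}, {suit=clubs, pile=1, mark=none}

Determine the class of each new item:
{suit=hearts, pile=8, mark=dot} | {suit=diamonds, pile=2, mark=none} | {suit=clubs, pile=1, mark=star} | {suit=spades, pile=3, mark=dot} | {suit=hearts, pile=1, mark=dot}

Positive, Negative, Negative, Positive, Positive

Looking at the examples, the only property every 'Positive' case has and every 'Negative' case lacks is: mark is dot.
{suit=hearts, pile=8, mark=dot}: Positive (mark is dot). {suit=diamonds, pile=2, mark=none}: Negative (mark is none). {suit=clubs, pile=1, mark=star}: Negative (mark is star). {suit=spades, pile=3, mark=dot}: Positive (mark is dot). {suit=hearts, pile=1, mark=dot}: Positive (mark is dot).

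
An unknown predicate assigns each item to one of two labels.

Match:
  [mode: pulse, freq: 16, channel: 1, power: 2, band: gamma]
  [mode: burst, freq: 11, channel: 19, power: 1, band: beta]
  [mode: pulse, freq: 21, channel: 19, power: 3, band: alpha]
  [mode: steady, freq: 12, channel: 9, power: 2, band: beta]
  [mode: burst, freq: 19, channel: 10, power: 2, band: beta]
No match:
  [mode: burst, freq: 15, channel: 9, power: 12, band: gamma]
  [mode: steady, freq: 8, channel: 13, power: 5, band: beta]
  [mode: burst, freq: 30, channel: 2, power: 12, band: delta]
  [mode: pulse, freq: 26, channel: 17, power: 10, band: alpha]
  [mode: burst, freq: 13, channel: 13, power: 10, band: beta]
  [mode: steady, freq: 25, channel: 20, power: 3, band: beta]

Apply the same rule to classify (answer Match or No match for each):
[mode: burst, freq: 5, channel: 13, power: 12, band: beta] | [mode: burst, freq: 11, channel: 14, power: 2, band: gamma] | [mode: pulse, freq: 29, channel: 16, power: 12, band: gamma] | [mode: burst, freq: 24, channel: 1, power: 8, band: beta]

No match, Match, No match, No match

The distinguishing property — freq ≤ 21 AND power ≤ 3 — holds for all the 'Match' cases and none of the 'No match' cases.
[mode: burst, freq: 5, channel: 13, power: 12, band: beta]: No match (freq = 5, power = 12). [mode: burst, freq: 11, channel: 14, power: 2, band: gamma]: Match (freq = 11, power = 2). [mode: pulse, freq: 29, channel: 16, power: 12, band: gamma]: No match (freq = 29, power = 12). [mode: burst, freq: 24, channel: 1, power: 8, band: beta]: No match (freq = 24, power = 8).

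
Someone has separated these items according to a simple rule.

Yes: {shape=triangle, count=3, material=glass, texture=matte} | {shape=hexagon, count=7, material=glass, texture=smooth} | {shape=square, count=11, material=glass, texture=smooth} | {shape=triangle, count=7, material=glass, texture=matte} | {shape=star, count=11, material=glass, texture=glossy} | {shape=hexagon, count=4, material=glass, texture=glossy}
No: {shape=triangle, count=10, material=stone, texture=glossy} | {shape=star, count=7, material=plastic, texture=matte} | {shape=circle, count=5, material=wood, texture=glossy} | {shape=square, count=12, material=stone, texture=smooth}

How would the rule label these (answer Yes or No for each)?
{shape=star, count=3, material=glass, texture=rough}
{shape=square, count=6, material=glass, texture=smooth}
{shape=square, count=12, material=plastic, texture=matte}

Yes, Yes, No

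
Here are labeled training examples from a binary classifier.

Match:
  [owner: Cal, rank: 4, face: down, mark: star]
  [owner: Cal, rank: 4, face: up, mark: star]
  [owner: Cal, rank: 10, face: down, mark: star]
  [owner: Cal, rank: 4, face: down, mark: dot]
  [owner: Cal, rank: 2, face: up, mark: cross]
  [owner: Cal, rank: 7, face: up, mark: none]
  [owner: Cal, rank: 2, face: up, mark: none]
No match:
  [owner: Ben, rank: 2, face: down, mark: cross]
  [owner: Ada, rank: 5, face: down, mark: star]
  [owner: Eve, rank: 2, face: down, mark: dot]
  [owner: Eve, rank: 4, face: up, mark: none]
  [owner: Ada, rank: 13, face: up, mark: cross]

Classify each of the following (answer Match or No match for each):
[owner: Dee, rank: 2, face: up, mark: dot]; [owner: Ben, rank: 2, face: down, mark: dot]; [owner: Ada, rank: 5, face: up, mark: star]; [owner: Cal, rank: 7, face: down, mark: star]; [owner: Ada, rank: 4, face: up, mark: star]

The simplest hypothesis consistent with all the labels is: owner is Cal.
[owner: Dee, rank: 2, face: up, mark: dot] → owner is Dee → No match. [owner: Ben, rank: 2, face: down, mark: dot] → owner is Ben → No match. [owner: Ada, rank: 5, face: up, mark: star] → owner is Ada → No match. [owner: Cal, rank: 7, face: down, mark: star] → owner is Cal → Match. [owner: Ada, rank: 4, face: up, mark: star] → owner is Ada → No match.

No match, No match, No match, Match, No match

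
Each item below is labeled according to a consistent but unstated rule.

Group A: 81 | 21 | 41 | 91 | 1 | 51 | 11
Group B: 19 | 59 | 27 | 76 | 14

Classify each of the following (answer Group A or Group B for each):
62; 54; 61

Group B, Group B, Group A

'Group A' ⟺ ends in digit 1.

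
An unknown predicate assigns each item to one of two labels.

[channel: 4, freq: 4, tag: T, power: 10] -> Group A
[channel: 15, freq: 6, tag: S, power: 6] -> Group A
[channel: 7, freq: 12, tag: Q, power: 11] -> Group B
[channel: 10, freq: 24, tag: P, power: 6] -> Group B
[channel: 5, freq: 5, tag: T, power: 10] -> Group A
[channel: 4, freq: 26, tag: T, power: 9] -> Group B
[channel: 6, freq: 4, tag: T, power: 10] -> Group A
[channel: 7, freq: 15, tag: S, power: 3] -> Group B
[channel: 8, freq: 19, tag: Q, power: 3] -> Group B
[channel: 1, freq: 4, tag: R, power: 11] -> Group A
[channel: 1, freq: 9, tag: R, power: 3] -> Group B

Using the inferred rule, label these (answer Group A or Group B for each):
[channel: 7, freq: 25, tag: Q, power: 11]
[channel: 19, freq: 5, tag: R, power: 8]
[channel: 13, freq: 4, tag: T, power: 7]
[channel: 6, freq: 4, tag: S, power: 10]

Group B, Group A, Group A, Group A

The simplest hypothesis consistent with all the labels is: freq ≤ 6.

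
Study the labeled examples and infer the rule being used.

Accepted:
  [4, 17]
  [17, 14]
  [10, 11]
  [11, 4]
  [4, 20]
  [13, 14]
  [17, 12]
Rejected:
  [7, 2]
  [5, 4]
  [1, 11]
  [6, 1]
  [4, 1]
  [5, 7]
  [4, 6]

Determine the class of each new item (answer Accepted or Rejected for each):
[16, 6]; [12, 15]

Accepted, Accepted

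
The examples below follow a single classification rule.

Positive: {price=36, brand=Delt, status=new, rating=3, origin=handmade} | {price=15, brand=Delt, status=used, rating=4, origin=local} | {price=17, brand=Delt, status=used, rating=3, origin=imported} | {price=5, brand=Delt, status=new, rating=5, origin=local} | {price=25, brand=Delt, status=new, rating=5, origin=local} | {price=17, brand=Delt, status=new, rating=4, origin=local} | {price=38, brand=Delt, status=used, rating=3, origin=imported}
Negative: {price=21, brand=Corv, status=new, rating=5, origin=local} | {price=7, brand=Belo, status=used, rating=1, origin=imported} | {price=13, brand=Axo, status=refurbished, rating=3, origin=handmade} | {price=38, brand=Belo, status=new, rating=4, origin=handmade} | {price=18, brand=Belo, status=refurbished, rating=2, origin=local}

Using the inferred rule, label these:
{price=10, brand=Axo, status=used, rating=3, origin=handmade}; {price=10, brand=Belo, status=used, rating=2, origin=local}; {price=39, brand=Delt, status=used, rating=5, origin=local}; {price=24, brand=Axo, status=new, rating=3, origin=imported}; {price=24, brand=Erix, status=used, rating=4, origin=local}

Negative, Negative, Positive, Negative, Negative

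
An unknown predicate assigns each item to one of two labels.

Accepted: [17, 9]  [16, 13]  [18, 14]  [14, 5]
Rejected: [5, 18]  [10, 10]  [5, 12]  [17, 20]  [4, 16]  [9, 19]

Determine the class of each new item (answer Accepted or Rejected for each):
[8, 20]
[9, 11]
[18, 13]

Rejected, Rejected, Accepted

The pattern is that an item is 'Accepted' exactly when: first > second.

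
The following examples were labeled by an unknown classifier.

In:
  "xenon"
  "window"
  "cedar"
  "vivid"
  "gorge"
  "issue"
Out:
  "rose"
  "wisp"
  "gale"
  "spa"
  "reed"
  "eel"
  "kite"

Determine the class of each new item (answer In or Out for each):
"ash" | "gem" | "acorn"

Out, Out, In

The classifier is using: length ≥ 5.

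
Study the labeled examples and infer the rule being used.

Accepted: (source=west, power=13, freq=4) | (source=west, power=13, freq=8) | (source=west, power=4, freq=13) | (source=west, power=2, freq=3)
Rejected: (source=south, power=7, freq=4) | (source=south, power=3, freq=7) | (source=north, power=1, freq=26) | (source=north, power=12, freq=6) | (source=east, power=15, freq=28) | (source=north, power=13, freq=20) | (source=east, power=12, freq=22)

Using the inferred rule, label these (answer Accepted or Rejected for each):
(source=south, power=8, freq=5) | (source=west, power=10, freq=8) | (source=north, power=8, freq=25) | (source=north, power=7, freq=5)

Rejected, Accepted, Rejected, Rejected

The simplest hypothesis consistent with all the labels is: source is west.
(source=south, power=8, freq=5): source is south, doesn't match → Rejected.
(source=west, power=10, freq=8): source is west, satisfies this → Accepted.
(source=north, power=8, freq=25): source is north, doesn't match → Rejected.
(source=north, power=7, freq=5): source is north, doesn't match → Rejected.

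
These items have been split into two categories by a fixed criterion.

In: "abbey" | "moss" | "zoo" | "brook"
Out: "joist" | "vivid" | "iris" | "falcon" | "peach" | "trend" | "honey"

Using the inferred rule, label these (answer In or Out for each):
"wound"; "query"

Out, Out

'In' ⟺ has a double letter.
"wound" → no doubled letter → Out.
"query" → no doubled letter → Out.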